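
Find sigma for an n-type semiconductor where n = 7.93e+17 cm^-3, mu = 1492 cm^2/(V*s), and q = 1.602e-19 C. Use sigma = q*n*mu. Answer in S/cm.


Step 1: sigma = q * n * mu
Step 2: sigma = 1.602e-19 * 7.93e+17 * 1492
Step 3: sigma = 1.895e+02 S/cm

1.895e+02


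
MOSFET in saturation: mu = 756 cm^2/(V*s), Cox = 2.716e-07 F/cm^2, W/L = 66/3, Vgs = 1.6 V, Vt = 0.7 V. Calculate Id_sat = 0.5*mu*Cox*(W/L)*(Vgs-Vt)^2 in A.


Step 1: Overdrive voltage Vov = Vgs - Vt = 1.6 - 0.7 = 0.9 V
Step 2: W/L = 66/3 = 22
Step 3: Id = 0.5 * 756 * 2.716e-07 * 22 * 0.9^2
Step 4: Id = 1.83e-03 A

1.83e-03


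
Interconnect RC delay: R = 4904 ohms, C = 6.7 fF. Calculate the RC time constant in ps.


Step 1: tau = R * C
Step 2: tau = 4904 * 6.7 fF = 4904 * 6.7e-15 F
Step 3: tau = 3.28568e-11 s = 32.8568 ps

32.8568


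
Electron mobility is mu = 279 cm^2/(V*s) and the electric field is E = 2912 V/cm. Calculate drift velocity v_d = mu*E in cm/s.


Step 1: v_d = mu * E
Step 2: v_d = 279 * 2912 = 812448
Step 3: v_d = 8.12e+05 cm/s

8.12e+05


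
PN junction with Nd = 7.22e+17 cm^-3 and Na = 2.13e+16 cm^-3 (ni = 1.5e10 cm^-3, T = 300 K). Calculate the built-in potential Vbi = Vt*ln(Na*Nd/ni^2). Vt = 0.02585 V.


Step 1: Compute Na*Nd/ni^2 = 2.13e+16 * 7.22e+17 / (1.5e10)^2 = 6.8349e+13
Step 2: ln(6.8349e+13) = 31.8556
Step 3: Vbi = 0.02585 * 31.8556 = 0.823 V

0.823


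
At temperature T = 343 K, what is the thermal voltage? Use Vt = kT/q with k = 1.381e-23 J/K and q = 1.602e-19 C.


Step 1: kT = 1.381e-23 * 343 = 4.73683e-21 J
Step 2: Vt = kT/q = 4.73683e-21 / 1.602e-19
Step 3: Vt = 0.02957 V

0.02957


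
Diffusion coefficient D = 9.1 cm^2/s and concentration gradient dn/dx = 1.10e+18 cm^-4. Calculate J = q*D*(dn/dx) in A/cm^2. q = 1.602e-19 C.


Step 1: J = q * D * (dn/dx)
Step 2: J = 1.602e-19 * 9.1 * 1.10e+18
Step 3: J = 1.60e+00 A/cm^2

1.60e+00


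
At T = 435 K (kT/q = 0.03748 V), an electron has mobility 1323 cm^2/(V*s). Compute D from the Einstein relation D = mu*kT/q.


Step 1: D = mu * (kT/q)
Step 2: D = 1323 * 0.03748
Step 3: D = 49.59 cm^2/s

49.59


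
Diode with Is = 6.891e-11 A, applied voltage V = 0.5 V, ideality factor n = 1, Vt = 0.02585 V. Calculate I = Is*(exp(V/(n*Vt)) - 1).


Step 1: V/(n*Vt) = 0.5/(1*0.02585) = 19.3424
Step 2: exp(19.3424) = 2.5136e+08
Step 3: I = 6.891e-11 * (2.5136e+08 - 1) = 1.73e-02 A

1.73e-02


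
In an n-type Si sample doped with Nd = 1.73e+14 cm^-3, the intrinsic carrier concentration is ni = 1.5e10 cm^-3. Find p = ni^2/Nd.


Step 1: Since Nd >> ni, n ≈ Nd = 1.73e+14 cm^-3
Step 2: p = ni^2 / n = (1.5e10)^2 / 1.73e+14
Step 3: p = 2.25e20 / 1.73e+14 = 1.30e+06 cm^-3

1.30e+06


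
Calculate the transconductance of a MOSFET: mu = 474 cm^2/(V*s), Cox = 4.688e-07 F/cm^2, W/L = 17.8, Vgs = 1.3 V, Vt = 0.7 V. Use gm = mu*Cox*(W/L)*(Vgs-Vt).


Step 1: Vov = Vgs - Vt = 1.3 - 0.7 = 0.6 V
Step 2: gm = mu * Cox * (W/L) * Vov
Step 3: gm = 474 * 4.688e-07 * 17.8 * 0.6 = 2.37e-03 S

2.37e-03


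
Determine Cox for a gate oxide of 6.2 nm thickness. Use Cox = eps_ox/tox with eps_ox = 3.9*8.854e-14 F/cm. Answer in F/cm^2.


Step 1: eps_ox = 3.9 * 8.854e-14 = 3.45306e-13 F/cm
Step 2: tox in cm = 6.2 nm * 1e-7 = 6.2000e-07 cm
Step 3: Cox = 3.45306e-13 / 6.2000e-07 = 5.57e-07 F/cm^2

5.57e-07


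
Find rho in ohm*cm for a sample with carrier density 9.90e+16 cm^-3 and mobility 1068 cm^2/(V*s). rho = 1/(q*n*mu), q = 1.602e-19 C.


Step 1: sigma = q * n * mu = 1.602e-19 * 9.90e+16 * 1068 = 1.69383e+01 S/cm
Step 2: rho = 1 / sigma = 1 / 1.69383e+01 = 0.05904 ohm*cm

0.05904


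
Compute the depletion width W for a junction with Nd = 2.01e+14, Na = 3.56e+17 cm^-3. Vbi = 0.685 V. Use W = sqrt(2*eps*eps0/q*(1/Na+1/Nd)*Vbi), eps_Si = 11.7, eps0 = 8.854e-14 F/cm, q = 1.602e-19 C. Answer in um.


Step 1: 1/Na + 1/Nd = 1/3.56e+17 + 1/2.01e+14 = 4.97793e-15
Step 2: 2*eps*eps0/q = 2*11.7*8.854e-14/1.602e-19 = 1.293281e+07
Step 3: W^2 = 1.293281e+07 * 4.97793e-15 * 0.685 = 4.40994e-08
Step 4: W = sqrt(4.40994e-08) = 2.100e-04 cm = 2.1 um

2.1


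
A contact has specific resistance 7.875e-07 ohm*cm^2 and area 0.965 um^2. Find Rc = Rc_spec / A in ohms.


Step 1: Convert area to cm^2: 0.965 um^2 = 9.6500e-09 cm^2
Step 2: Rc = Rc_spec / A = 7.875e-07 / 9.6500e-09
Step 3: Rc = 8.16e+01 ohms

8.16e+01


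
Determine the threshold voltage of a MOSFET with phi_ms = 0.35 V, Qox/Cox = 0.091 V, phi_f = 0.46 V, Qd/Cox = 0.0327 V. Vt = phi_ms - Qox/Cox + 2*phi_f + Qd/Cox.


Step 1: Vt = phi_ms - Qox/Cox + 2*phi_f + Qd/Cox
Step 2: Vt = 0.35 - 0.091 + 2*0.46 + 0.0327
Step 3: Vt = 0.35 - 0.091 + 0.92 + 0.0327
Step 4: Vt = 1.2117 V

1.2117


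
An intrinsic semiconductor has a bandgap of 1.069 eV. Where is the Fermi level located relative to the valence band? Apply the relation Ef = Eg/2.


Step 1: For an intrinsic semiconductor, the Fermi level sits at midgap.
Step 2: Ef = Eg / 2 = 1.069 / 2 = 0.5345 eV

0.5345


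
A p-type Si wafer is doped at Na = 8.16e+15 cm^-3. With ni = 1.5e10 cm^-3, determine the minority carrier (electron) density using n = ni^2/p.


Step 1: Majority hole concentration p ≈ Na = 8.16e+15 cm^-3
Step 2: n = ni^2 / Na = (1.5e10)^2 / 8.16e+15
Step 3: n = 2.76e+04 cm^-3

2.76e+04


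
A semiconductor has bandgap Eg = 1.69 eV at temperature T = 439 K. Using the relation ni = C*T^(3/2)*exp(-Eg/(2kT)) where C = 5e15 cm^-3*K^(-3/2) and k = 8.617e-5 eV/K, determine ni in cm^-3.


Step 1: Compute kT = 8.617e-5 * 439 = 0.03782863 eV
Step 2: Exponent = -Eg/(2kT) = -1.69/(2*0.03782863) = -22.33758
Step 3: T^(3/2) = 439^1.5 = 9198.07
Step 4: ni = 5e15 * 9198.07 * exp(-22.33758) = 9.15e+09 cm^-3

9.15e+09


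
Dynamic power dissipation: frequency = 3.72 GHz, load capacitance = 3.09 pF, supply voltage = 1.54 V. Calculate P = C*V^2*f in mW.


Step 1: V^2 = 1.54^2 = 2.3716 V^2
Step 2: P = C*V^2*f = 3.09e-12 F * 2.3716 * 3.72e9 Hz
Step 3: P = 2.726106768e-02 W
Step 4: P = 27.261 mW

27.261


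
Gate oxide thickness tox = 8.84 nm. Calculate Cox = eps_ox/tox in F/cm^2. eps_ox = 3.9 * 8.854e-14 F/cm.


Step 1: eps_ox = 3.9 * 8.854e-14 = 3.45306e-13 F/cm
Step 2: tox in cm = 8.84 nm * 1e-7 = 8.8400e-07 cm
Step 3: Cox = 3.45306e-13 / 8.8400e-07 = 3.91e-07 F/cm^2

3.91e-07


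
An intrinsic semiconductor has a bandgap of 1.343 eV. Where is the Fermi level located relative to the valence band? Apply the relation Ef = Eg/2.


Step 1: For an intrinsic semiconductor, the Fermi level sits at midgap.
Step 2: Ef = Eg / 2 = 1.343 / 2 = 0.6715 eV

0.6715


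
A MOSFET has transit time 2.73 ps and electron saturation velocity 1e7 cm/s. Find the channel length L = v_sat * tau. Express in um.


Step 1: tau in seconds = 2.73 ps * 1e-12 = 2.7300e-12 s
Step 2: L = v_sat * tau = 1e7 * 2.7300e-12 = 2.7300e-05 cm
Step 3: L in um = 2.7300e-05 * 1e4 = 0.273 um

0.273


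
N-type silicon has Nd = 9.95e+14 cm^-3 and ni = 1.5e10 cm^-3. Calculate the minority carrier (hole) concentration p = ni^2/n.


Step 1: Since Nd >> ni, n ≈ Nd = 9.95e+14 cm^-3
Step 2: p = ni^2 / n = (1.5e10)^2 / 9.95e+14
Step 3: p = 2.25e20 / 9.95e+14 = 2.26e+05 cm^-3

2.26e+05


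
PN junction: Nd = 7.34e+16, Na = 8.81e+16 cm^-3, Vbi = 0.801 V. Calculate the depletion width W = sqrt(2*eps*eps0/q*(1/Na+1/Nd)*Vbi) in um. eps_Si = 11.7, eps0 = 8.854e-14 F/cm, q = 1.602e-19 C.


Step 1: 1/Na + 1/Nd = 1/8.81e+16 + 1/7.34e+16 = 2.49747e-17
Step 2: 2*eps*eps0/q = 2*11.7*8.854e-14/1.602e-19 = 1.293281e+07
Step 3: W^2 = 1.293281e+07 * 2.49747e-17 * 0.801 = 2.58717e-10
Step 4: W = sqrt(2.58717e-10) = 1.608e-05 cm = 0.1608 um

0.1608


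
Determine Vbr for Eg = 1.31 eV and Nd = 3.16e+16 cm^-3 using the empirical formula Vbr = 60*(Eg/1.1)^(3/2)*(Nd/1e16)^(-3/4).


Step 1: Eg/1.1 = 1.31/1.1 = 1.190909
Step 2: (Eg/1.1)^1.5 = 1.190909^1.5 = 1.299624
Step 3: (Nd/1e16)^(-0.75) = (3.16)^(-0.75) = 0.421924
Step 4: Vbr = 60 * 1.299624 * 0.421924 = 32.9 V

32.9


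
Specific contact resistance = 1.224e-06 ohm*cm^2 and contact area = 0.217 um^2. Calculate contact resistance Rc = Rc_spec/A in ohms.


Step 1: Convert area to cm^2: 0.217 um^2 = 2.1700e-09 cm^2
Step 2: Rc = Rc_spec / A = 1.224e-06 / 2.1700e-09
Step 3: Rc = 5.64e+02 ohms

5.64e+02


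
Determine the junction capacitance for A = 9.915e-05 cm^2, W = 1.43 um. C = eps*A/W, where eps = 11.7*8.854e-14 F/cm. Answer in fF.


Step 1: eps_Si = 11.7 * 8.854e-14 = 1.035918e-12 F/cm
Step 2: W in cm = 1.43 * 1e-4 = 1.43e-04 cm
Step 3: C = 1.035918e-12 * 9.915e-05 / 1.43e-04 = 7.182606e-13 F
Step 4: C = 718.26 fF

718.26


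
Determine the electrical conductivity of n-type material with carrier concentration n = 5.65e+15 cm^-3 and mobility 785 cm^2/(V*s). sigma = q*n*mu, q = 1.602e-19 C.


Step 1: sigma = q * n * mu
Step 2: sigma = 1.602e-19 * 5.65e+15 * 785
Step 3: sigma = 7.105e-01 S/cm

7.105e-01


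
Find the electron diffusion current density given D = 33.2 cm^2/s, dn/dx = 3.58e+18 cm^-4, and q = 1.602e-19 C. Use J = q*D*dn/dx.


Step 1: J = q * D * (dn/dx)
Step 2: J = 1.602e-19 * 33.2 * 3.58e+18
Step 3: J = 1.90e+01 A/cm^2

1.90e+01


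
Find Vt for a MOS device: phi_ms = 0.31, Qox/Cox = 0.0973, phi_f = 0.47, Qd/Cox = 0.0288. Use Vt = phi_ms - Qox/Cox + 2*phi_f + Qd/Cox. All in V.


Step 1: Vt = phi_ms - Qox/Cox + 2*phi_f + Qd/Cox
Step 2: Vt = 0.31 - 0.0973 + 2*0.47 + 0.0288
Step 3: Vt = 0.31 - 0.0973 + 0.94 + 0.0288
Step 4: Vt = 1.1815 V

1.1815


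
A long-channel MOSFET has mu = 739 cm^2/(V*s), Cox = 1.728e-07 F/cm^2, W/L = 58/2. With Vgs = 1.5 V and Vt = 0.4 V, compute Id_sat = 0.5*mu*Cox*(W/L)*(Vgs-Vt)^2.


Step 1: Overdrive voltage Vov = Vgs - Vt = 1.5 - 0.4 = 1.1 V
Step 2: W/L = 58/2 = 29
Step 3: Id = 0.5 * 739 * 1.728e-07 * 29 * 1.1^2
Step 4: Id = 2.24e-03 A

2.24e-03


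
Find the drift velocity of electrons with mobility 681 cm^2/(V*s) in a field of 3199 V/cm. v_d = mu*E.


Step 1: v_d = mu * E
Step 2: v_d = 681 * 3199 = 2178519
Step 3: v_d = 2.18e+06 cm/s

2.18e+06


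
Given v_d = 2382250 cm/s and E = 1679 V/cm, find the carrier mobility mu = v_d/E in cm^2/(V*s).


Step 1: mu = v_d / E
Step 2: mu = 2382250 / 1679
Step 3: mu = 1418.85 cm^2/(V*s)

1418.85


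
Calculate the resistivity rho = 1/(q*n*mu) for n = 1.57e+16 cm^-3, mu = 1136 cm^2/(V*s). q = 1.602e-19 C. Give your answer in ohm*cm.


Step 1: sigma = q * n * mu = 1.602e-19 * 1.57e+16 * 1136 = 2.85720e+00 S/cm
Step 2: rho = 1 / sigma = 1 / 2.85720e+00 = 0.35 ohm*cm

0.35


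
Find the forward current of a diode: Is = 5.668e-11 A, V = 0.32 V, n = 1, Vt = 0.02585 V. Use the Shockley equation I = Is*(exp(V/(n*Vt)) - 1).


Step 1: V/(n*Vt) = 0.32/(1*0.02585) = 12.3791
Step 2: exp(12.3791) = 2.3778e+05
Step 3: I = 5.668e-11 * (2.3778e+05 - 1) = 1.35e-05 A

1.35e-05


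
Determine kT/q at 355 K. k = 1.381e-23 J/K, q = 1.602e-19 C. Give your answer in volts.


Step 1: kT = 1.381e-23 * 355 = 4.90255e-21 J
Step 2: Vt = kT/q = 4.90255e-21 / 1.602e-19
Step 3: Vt = 0.0306 V

0.0306


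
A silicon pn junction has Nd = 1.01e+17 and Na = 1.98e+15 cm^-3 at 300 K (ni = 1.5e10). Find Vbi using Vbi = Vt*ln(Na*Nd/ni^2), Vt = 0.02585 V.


Step 1: Compute Na*Nd/ni^2 = 1.98e+15 * 1.01e+17 / (1.5e10)^2 = 8.8880e+11
Step 2: ln(8.8880e+11) = 27.5131
Step 3: Vbi = 0.02585 * 27.5131 = 0.711 V

0.711


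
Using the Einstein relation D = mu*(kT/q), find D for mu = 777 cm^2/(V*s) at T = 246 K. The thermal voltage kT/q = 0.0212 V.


Step 1: D = mu * (kT/q)
Step 2: D = 777 * 0.0212
Step 3: D = 16.47 cm^2/s

16.47


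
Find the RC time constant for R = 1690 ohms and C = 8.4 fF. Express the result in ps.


Step 1: tau = R * C
Step 2: tau = 1690 * 8.4 fF = 1690 * 8.4e-15 F
Step 3: tau = 1.4196e-11 s = 14.196 ps

14.196


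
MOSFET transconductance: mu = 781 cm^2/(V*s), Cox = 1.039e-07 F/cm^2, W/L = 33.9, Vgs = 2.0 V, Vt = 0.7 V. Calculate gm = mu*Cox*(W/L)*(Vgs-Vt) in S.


Step 1: Vov = Vgs - Vt = 2.0 - 0.7 = 1.3 V
Step 2: gm = mu * Cox * (W/L) * Vov
Step 3: gm = 781 * 1.039e-07 * 33.9 * 1.3 = 3.58e-03 S

3.58e-03


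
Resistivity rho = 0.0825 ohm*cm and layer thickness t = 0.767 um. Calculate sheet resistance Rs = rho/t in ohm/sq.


Step 1: Convert thickness to cm: t = 0.767 um = 7.6700e-05 cm
Step 2: Rs = rho / t = 0.0825 / 7.6700e-05
Step 3: Rs = 1075.6 ohm/sq

1075.6


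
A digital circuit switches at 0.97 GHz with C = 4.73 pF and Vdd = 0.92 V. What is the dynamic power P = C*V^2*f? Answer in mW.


Step 1: V^2 = 0.92^2 = 0.8464 V^2
Step 2: P = C*V^2*f = 4.73e-12 F * 0.8464 * 0.97e9 Hz
Step 3: P = 3.88336784e-03 W
Step 4: P = 3.883 mW

3.883


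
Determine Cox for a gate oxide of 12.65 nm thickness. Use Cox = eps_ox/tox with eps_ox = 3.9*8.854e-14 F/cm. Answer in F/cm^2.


Step 1: eps_ox = 3.9 * 8.854e-14 = 3.45306e-13 F/cm
Step 2: tox in cm = 12.65 nm * 1e-7 = 1.2650e-06 cm
Step 3: Cox = 3.45306e-13 / 1.2650e-06 = 2.73e-07 F/cm^2

2.73e-07


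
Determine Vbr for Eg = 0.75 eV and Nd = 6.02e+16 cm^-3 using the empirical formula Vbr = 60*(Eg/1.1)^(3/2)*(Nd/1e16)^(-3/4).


Step 1: Eg/1.1 = 0.75/1.1 = 0.681818
Step 2: (Eg/1.1)^1.5 = 0.681818^1.5 = 0.562993
Step 3: (Nd/1e16)^(-0.75) = (6.02)^(-0.75) = 0.260197
Step 4: Vbr = 60 * 0.562993 * 0.260197 = 8.8 V

8.8


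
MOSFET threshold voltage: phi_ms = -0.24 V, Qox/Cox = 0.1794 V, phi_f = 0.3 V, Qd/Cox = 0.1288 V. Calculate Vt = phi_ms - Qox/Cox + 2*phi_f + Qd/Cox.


Step 1: Vt = phi_ms - Qox/Cox + 2*phi_f + Qd/Cox
Step 2: Vt = -0.24 - 0.1794 + 2*0.3 + 0.1288
Step 3: Vt = -0.24 - 0.1794 + 0.6 + 0.1288
Step 4: Vt = 0.3094 V

0.3094


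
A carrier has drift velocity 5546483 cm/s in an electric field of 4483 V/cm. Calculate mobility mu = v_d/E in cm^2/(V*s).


Step 1: mu = v_d / E
Step 2: mu = 5546483 / 4483
Step 3: mu = 1237.23 cm^2/(V*s)

1237.23


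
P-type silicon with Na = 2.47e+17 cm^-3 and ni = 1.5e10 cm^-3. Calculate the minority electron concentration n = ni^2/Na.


Step 1: Majority hole concentration p ≈ Na = 2.47e+17 cm^-3
Step 2: n = ni^2 / Na = (1.5e10)^2 / 2.47e+17
Step 3: n = 9.11e+02 cm^-3

9.11e+02


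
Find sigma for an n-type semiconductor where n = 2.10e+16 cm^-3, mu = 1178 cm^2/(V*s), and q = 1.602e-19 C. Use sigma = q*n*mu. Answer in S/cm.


Step 1: sigma = q * n * mu
Step 2: sigma = 1.602e-19 * 2.10e+16 * 1178
Step 3: sigma = 3.963e+00 S/cm

3.963e+00


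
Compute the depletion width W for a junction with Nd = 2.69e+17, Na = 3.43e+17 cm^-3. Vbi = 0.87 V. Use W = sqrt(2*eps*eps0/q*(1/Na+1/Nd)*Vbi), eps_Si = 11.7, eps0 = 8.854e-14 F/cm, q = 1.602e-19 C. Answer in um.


Step 1: 1/Na + 1/Nd = 1/3.43e+17 + 1/2.69e+17 = 6.63292e-18
Step 2: 2*eps*eps0/q = 2*11.7*8.854e-14/1.602e-19 = 1.293281e+07
Step 3: W^2 = 1.293281e+07 * 6.63292e-18 * 0.87 = 7.46306e-11
Step 4: W = sqrt(7.46306e-11) = 8.639e-06 cm = 0.08639 um

0.08639


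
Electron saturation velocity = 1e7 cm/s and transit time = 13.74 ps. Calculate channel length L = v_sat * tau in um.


Step 1: tau in seconds = 13.74 ps * 1e-12 = 1.3740e-11 s
Step 2: L = v_sat * tau = 1e7 * 1.3740e-11 = 1.3740e-04 cm
Step 3: L in um = 1.3740e-04 * 1e4 = 1.374 um

1.374


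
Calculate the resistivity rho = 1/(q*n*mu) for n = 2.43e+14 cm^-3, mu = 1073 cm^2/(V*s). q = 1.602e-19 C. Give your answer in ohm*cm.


Step 1: sigma = q * n * mu = 1.602e-19 * 2.43e+14 * 1073 = 4.17704e-02 S/cm
Step 2: rho = 1 / sigma = 1 / 4.17704e-02 = 23.94 ohm*cm

23.94


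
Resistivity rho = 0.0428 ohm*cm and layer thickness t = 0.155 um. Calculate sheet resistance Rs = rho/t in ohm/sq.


Step 1: Convert thickness to cm: t = 0.155 um = 1.5500e-05 cm
Step 2: Rs = rho / t = 0.0428 / 1.5500e-05
Step 3: Rs = 2761.3 ohm/sq

2761.3


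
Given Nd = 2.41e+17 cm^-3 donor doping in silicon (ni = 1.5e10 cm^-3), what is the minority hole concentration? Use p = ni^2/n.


Step 1: Since Nd >> ni, n ≈ Nd = 2.41e+17 cm^-3
Step 2: p = ni^2 / n = (1.5e10)^2 / 2.41e+17
Step 3: p = 2.25e20 / 2.41e+17 = 9.34e+02 cm^-3

9.34e+02


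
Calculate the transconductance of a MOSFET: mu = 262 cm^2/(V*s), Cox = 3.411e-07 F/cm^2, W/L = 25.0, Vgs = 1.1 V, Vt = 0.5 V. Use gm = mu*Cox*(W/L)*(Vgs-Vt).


Step 1: Vov = Vgs - Vt = 1.1 - 0.5 = 0.6 V
Step 2: gm = mu * Cox * (W/L) * Vov
Step 3: gm = 262 * 3.411e-07 * 25.0 * 0.6 = 1.34e-03 S

1.34e-03


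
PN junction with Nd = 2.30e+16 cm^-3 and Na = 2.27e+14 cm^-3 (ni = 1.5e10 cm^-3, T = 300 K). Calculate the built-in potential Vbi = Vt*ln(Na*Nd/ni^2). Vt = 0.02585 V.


Step 1: Compute Na*Nd/ni^2 = 2.27e+14 * 2.30e+16 / (1.5e10)^2 = 2.3204e+10
Step 2: ln(2.3204e+10) = 23.8676
Step 3: Vbi = 0.02585 * 23.8676 = 0.617 V

0.617


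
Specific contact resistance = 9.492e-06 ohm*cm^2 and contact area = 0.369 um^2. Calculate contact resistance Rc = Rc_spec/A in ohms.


Step 1: Convert area to cm^2: 0.369 um^2 = 3.6900e-09 cm^2
Step 2: Rc = Rc_spec / A = 9.492e-06 / 3.6900e-09
Step 3: Rc = 2.57e+03 ohms

2.57e+03


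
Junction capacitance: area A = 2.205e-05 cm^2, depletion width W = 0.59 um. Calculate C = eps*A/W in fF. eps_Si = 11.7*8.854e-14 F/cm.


Step 1: eps_Si = 11.7 * 8.854e-14 = 1.035918e-12 F/cm
Step 2: W in cm = 0.59 * 1e-4 = 5.90e-05 cm
Step 3: C = 1.035918e-12 * 2.205e-05 / 5.90e-05 = 3.871524e-13 F
Step 4: C = 387.15 fF

387.15


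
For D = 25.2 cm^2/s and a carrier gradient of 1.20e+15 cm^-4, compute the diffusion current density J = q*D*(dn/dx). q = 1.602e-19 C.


Step 1: J = q * D * (dn/dx)
Step 2: J = 1.602e-19 * 25.2 * 1.20e+15
Step 3: J = 4.84e-03 A/cm^2

4.84e-03


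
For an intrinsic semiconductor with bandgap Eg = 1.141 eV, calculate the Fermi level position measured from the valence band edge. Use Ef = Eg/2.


Step 1: For an intrinsic semiconductor, the Fermi level sits at midgap.
Step 2: Ef = Eg / 2 = 1.141 / 2 = 0.5705 eV

0.5705


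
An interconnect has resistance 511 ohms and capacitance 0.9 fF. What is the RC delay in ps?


Step 1: tau = R * C
Step 2: tau = 511 * 0.9 fF = 511 * 9.0e-16 F
Step 3: tau = 4.599e-13 s = 0.4599 ps

0.4599


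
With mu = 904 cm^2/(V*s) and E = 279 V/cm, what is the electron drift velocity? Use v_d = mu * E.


Step 1: v_d = mu * E
Step 2: v_d = 904 * 279 = 252216
Step 3: v_d = 2.52e+05 cm/s

2.52e+05


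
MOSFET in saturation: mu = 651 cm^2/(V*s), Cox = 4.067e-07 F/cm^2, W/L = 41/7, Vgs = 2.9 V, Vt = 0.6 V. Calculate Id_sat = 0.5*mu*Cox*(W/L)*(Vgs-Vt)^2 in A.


Step 1: Overdrive voltage Vov = Vgs - Vt = 2.9 - 0.6 = 2.3 V
Step 2: W/L = 41/7 = 5.85714
Step 3: Id = 0.5 * 651 * 4.067e-07 * 5.85714 * 2.3^2
Step 4: Id = 4.10e-03 A

4.10e-03


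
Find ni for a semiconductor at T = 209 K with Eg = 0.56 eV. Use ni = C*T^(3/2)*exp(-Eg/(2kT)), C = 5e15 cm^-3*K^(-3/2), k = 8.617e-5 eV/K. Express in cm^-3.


Step 1: Compute kT = 8.617e-5 * 209 = 0.01800953 eV
Step 2: Exponent = -Eg/(2kT) = -0.56/(2*0.01800953) = -15.54732
Step 3: T^(3/2) = 209^1.5 = 3021.48
Step 4: ni = 5e15 * 3021.48 * exp(-15.54732) = 2.67e+12 cm^-3

2.67e+12


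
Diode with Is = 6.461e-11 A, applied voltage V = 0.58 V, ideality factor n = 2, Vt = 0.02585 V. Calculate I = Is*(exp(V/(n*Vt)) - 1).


Step 1: V/(n*Vt) = 0.58/(2*0.02585) = 11.2186
Step 2: exp(11.2186) = 7.4503e+04
Step 3: I = 6.461e-11 * (7.4503e+04 - 1) = 4.81e-06 A

4.81e-06


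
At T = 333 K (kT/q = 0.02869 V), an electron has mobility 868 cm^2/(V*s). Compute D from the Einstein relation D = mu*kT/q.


Step 1: D = mu * (kT/q)
Step 2: D = 868 * 0.02869
Step 3: D = 24.9 cm^2/s

24.9


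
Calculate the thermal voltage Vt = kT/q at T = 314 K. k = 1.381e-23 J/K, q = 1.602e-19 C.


Step 1: kT = 1.381e-23 * 314 = 4.33634e-21 J
Step 2: Vt = kT/q = 4.33634e-21 / 1.602e-19
Step 3: Vt = 0.02707 V

0.02707


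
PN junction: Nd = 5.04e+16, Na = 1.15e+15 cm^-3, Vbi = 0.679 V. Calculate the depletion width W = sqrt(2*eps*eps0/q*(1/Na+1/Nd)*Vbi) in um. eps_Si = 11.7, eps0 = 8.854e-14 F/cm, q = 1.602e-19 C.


Step 1: 1/Na + 1/Nd = 1/1.15e+15 + 1/5.04e+16 = 8.89406e-16
Step 2: 2*eps*eps0/q = 2*11.7*8.854e-14/1.602e-19 = 1.293281e+07
Step 3: W^2 = 1.293281e+07 * 8.89406e-16 * 0.679 = 7.81021e-09
Step 4: W = sqrt(7.81021e-09) = 8.838e-05 cm = 0.8838 um

0.8838


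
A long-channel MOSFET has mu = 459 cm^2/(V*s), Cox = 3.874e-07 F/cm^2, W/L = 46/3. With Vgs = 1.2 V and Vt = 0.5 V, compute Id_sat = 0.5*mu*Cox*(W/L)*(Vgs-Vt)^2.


Step 1: Overdrive voltage Vov = Vgs - Vt = 1.2 - 0.5 = 0.7 V
Step 2: W/L = 46/3 = 15.3333
Step 3: Id = 0.5 * 459 * 3.874e-07 * 15.3333 * 0.7^2
Step 4: Id = 6.68e-04 A

6.68e-04


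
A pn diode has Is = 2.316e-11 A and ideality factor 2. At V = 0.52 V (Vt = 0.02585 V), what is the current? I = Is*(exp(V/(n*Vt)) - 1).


Step 1: V/(n*Vt) = 0.52/(2*0.02585) = 10.0580
Step 2: exp(10.0580) = 2.3342e+04
Step 3: I = 2.316e-11 * (2.3342e+04 - 1) = 5.41e-07 A

5.41e-07


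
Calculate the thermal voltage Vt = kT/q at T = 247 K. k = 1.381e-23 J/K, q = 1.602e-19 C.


Step 1: kT = 1.381e-23 * 247 = 3.41107e-21 J
Step 2: Vt = kT/q = 3.41107e-21 / 1.602e-19
Step 3: Vt = 0.02129 V

0.02129


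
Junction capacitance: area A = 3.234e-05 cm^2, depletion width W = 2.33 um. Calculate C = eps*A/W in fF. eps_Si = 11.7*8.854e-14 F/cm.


Step 1: eps_Si = 11.7 * 8.854e-14 = 1.035918e-12 F/cm
Step 2: W in cm = 2.33 * 1e-4 = 2.33e-04 cm
Step 3: C = 1.035918e-12 * 3.234e-05 / 2.33e-04 = 1.437836e-13 F
Step 4: C = 143.78 fF

143.78


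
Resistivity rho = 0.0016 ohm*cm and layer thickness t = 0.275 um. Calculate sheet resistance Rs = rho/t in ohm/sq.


Step 1: Convert thickness to cm: t = 0.275 um = 2.7500e-05 cm
Step 2: Rs = rho / t = 0.0016 / 2.7500e-05
Step 3: Rs = 58.2 ohm/sq

58.2


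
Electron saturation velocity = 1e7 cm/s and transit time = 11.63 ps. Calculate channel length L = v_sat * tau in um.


Step 1: tau in seconds = 11.63 ps * 1e-12 = 1.1630e-11 s
Step 2: L = v_sat * tau = 1e7 * 1.1630e-11 = 1.1630e-04 cm
Step 3: L in um = 1.1630e-04 * 1e4 = 1.163 um

1.163


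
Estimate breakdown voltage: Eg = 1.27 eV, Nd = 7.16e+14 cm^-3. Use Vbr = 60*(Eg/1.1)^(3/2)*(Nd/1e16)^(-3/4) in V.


Step 1: Eg/1.1 = 1.27/1.1 = 1.154545
Step 2: (Eg/1.1)^1.5 = 1.154545^1.5 = 1.240556
Step 3: (Nd/1e16)^(-0.75) = (0.0716)^(-0.75) = 7.224624
Step 4: Vbr = 60 * 1.240556 * 7.224624 = 537.8 V

537.8


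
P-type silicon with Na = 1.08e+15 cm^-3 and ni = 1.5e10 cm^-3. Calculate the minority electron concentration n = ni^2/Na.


Step 1: Majority hole concentration p ≈ Na = 1.08e+15 cm^-3
Step 2: n = ni^2 / Na = (1.5e10)^2 / 1.08e+15
Step 3: n = 2.08e+05 cm^-3

2.08e+05


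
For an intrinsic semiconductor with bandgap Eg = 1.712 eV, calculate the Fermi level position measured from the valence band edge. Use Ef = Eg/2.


Step 1: For an intrinsic semiconductor, the Fermi level sits at midgap.
Step 2: Ef = Eg / 2 = 1.712 / 2 = 0.856 eV

0.856


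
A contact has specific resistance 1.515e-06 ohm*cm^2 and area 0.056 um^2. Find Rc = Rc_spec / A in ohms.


Step 1: Convert area to cm^2: 0.056 um^2 = 5.6000e-10 cm^2
Step 2: Rc = Rc_spec / A = 1.515e-06 / 5.6000e-10
Step 3: Rc = 2.71e+03 ohms

2.71e+03


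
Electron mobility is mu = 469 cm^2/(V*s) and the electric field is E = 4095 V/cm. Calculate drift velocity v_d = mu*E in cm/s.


Step 1: v_d = mu * E
Step 2: v_d = 469 * 4095 = 1920555
Step 3: v_d = 1.92e+06 cm/s

1.92e+06


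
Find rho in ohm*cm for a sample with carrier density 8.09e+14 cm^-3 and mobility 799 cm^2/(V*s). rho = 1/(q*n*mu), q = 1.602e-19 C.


Step 1: sigma = q * n * mu = 1.602e-19 * 8.09e+14 * 799 = 1.03552e-01 S/cm
Step 2: rho = 1 / sigma = 1 / 1.03552e-01 = 9.657 ohm*cm

9.657


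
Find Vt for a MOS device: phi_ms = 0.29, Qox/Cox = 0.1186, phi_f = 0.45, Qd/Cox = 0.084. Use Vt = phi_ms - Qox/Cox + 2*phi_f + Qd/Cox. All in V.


Step 1: Vt = phi_ms - Qox/Cox + 2*phi_f + Qd/Cox
Step 2: Vt = 0.29 - 0.1186 + 2*0.45 + 0.084
Step 3: Vt = 0.29 - 0.1186 + 0.9 + 0.084
Step 4: Vt = 1.1554 V

1.1554


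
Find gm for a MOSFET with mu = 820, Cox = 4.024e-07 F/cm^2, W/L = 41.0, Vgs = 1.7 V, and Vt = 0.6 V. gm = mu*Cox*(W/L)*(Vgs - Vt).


Step 1: Vov = Vgs - Vt = 1.7 - 0.6 = 1.1 V
Step 2: gm = mu * Cox * (W/L) * Vov
Step 3: gm = 820 * 4.024e-07 * 41.0 * 1.1 = 1.49e-02 S

1.49e-02


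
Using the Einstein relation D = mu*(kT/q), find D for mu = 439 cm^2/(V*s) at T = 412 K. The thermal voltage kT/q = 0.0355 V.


Step 1: D = mu * (kT/q)
Step 2: D = 439 * 0.0355
Step 3: D = 15.58 cm^2/s

15.58


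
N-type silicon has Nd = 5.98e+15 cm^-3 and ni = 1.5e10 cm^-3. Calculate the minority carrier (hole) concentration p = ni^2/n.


Step 1: Since Nd >> ni, n ≈ Nd = 5.98e+15 cm^-3
Step 2: p = ni^2 / n = (1.5e10)^2 / 5.98e+15
Step 3: p = 2.25e20 / 5.98e+15 = 3.76e+04 cm^-3

3.76e+04


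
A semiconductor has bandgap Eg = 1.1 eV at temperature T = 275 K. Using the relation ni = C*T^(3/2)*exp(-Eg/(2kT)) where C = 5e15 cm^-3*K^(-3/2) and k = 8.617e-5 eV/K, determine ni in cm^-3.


Step 1: Compute kT = 8.617e-5 * 275 = 0.02369675 eV
Step 2: Exponent = -Eg/(2kT) = -1.1/(2*0.02369675) = -23.20993
Step 3: T^(3/2) = 275^1.5 = 4560.36
Step 4: ni = 5e15 * 4560.36 * exp(-23.20993) = 1.90e+09 cm^-3

1.90e+09


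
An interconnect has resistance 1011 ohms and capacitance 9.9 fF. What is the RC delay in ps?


Step 1: tau = R * C
Step 2: tau = 1011 * 9.9 fF = 1011 * 9.9e-15 F
Step 3: tau = 1.00089e-11 s = 10.0089 ps

10.0089


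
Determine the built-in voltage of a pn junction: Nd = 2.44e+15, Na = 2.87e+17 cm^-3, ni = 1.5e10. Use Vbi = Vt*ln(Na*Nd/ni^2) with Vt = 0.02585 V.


Step 1: Compute Na*Nd/ni^2 = 2.87e+17 * 2.44e+15 / (1.5e10)^2 = 3.1124e+12
Step 2: ln(3.1124e+12) = 28.7664
Step 3: Vbi = 0.02585 * 28.7664 = 0.744 V

0.744


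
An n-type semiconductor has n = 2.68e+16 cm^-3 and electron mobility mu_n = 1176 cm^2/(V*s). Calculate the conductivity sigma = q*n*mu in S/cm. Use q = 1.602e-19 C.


Step 1: sigma = q * n * mu
Step 2: sigma = 1.602e-19 * 2.68e+16 * 1176
Step 3: sigma = 5.049e+00 S/cm

5.049e+00


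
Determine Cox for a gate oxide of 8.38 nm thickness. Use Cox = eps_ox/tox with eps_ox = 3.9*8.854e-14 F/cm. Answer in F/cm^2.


Step 1: eps_ox = 3.9 * 8.854e-14 = 3.45306e-13 F/cm
Step 2: tox in cm = 8.38 nm * 1e-7 = 8.3800e-07 cm
Step 3: Cox = 3.45306e-13 / 8.3800e-07 = 4.12e-07 F/cm^2

4.12e-07


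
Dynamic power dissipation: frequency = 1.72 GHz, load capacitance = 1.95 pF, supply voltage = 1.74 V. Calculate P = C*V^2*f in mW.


Step 1: V^2 = 1.74^2 = 3.0276 V^2
Step 2: P = C*V^2*f = 1.95e-12 F * 3.0276 * 1.72e9 Hz
Step 3: P = 1.01545704e-02 W
Step 4: P = 10.155 mW

10.155


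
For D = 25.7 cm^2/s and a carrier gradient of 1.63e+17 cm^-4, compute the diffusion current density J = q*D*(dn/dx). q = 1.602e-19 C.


Step 1: J = q * D * (dn/dx)
Step 2: J = 1.602e-19 * 25.7 * 1.63e+17
Step 3: J = 6.71e-01 A/cm^2

6.71e-01


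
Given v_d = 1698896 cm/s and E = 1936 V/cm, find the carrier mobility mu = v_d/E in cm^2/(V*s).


Step 1: mu = v_d / E
Step 2: mu = 1698896 / 1936
Step 3: mu = 877.53 cm^2/(V*s)

877.53


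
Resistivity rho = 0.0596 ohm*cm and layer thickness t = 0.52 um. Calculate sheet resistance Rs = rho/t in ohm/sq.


Step 1: Convert thickness to cm: t = 0.52 um = 5.2000e-05 cm
Step 2: Rs = rho / t = 0.0596 / 5.2000e-05
Step 3: Rs = 1146.2 ohm/sq

1146.2


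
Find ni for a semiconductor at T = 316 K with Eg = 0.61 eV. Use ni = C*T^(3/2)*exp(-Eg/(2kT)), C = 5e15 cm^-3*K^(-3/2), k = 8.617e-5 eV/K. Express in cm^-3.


Step 1: Compute kT = 8.617e-5 * 316 = 0.02722972 eV
Step 2: Exponent = -Eg/(2kT) = -0.61/(2*0.02722972) = -11.20100
Step 3: T^(3/2) = 316^1.5 = 5617.34
Step 4: ni = 5e15 * 5617.34 * exp(-11.20100) = 3.84e+14 cm^-3

3.84e+14


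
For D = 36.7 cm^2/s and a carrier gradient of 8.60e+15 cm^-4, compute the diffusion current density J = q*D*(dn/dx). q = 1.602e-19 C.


Step 1: J = q * D * (dn/dx)
Step 2: J = 1.602e-19 * 36.7 * 8.60e+15
Step 3: J = 5.06e-02 A/cm^2

5.06e-02


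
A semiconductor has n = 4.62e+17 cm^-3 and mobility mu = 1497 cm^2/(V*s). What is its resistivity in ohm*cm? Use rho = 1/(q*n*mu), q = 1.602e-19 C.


Step 1: sigma = q * n * mu = 1.602e-19 * 4.62e+17 * 1497 = 1.10797e+02 S/cm
Step 2: rho = 1 / sigma = 1 / 1.10797e+02 = 0.009026 ohm*cm

0.009026


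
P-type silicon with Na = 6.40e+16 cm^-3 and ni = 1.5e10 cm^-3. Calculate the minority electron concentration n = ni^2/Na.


Step 1: Majority hole concentration p ≈ Na = 6.40e+16 cm^-3
Step 2: n = ni^2 / Na = (1.5e10)^2 / 6.40e+16
Step 3: n = 3.52e+03 cm^-3

3.52e+03


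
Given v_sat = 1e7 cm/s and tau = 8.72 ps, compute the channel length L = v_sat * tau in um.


Step 1: tau in seconds = 8.72 ps * 1e-12 = 8.7200e-12 s
Step 2: L = v_sat * tau = 1e7 * 8.7200e-12 = 8.7200e-05 cm
Step 3: L in um = 8.7200e-05 * 1e4 = 0.872 um

0.872


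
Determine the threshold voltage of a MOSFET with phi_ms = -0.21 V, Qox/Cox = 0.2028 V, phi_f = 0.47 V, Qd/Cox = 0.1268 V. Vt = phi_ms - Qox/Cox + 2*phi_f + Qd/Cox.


Step 1: Vt = phi_ms - Qox/Cox + 2*phi_f + Qd/Cox
Step 2: Vt = -0.21 - 0.2028 + 2*0.47 + 0.1268
Step 3: Vt = -0.21 - 0.2028 + 0.94 + 0.1268
Step 4: Vt = 0.654 V

0.654


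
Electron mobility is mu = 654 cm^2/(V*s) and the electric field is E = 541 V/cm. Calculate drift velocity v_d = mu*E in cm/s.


Step 1: v_d = mu * E
Step 2: v_d = 654 * 541 = 353814
Step 3: v_d = 3.54e+05 cm/s

3.54e+05


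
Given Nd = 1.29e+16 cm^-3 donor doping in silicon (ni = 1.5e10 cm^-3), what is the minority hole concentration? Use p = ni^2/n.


Step 1: Since Nd >> ni, n ≈ Nd = 1.29e+16 cm^-3
Step 2: p = ni^2 / n = (1.5e10)^2 / 1.29e+16
Step 3: p = 2.25e20 / 1.29e+16 = 1.74e+04 cm^-3

1.74e+04


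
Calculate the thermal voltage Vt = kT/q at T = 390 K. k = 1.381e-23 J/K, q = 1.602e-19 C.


Step 1: kT = 1.381e-23 * 390 = 5.3859e-21 J
Step 2: Vt = kT/q = 5.3859e-21 / 1.602e-19
Step 3: Vt = 0.03362 V

0.03362


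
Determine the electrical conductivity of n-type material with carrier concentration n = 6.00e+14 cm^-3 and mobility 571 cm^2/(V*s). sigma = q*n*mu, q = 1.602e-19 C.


Step 1: sigma = q * n * mu
Step 2: sigma = 1.602e-19 * 6.00e+14 * 571
Step 3: sigma = 5.488e-02 S/cm

5.488e-02


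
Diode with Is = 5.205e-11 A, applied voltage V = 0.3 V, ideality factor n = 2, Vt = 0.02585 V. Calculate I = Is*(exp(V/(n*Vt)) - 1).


Step 1: V/(n*Vt) = 0.3/(2*0.02585) = 5.8027
Step 2: exp(5.8027) = 3.3119e+02
Step 3: I = 5.205e-11 * (3.3119e+02 - 1) = 1.72e-08 A

1.72e-08


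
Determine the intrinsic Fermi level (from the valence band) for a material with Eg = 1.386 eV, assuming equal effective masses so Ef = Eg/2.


Step 1: For an intrinsic semiconductor, the Fermi level sits at midgap.
Step 2: Ef = Eg / 2 = 1.386 / 2 = 0.693 eV

0.693


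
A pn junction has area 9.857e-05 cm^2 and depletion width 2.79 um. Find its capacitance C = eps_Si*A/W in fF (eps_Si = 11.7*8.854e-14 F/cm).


Step 1: eps_Si = 11.7 * 8.854e-14 = 1.035918e-12 F/cm
Step 2: W in cm = 2.79 * 1e-4 = 2.79e-04 cm
Step 3: C = 1.035918e-12 * 9.857e-05 / 2.79e-04 = 3.659872e-13 F
Step 4: C = 365.99 fF

365.99


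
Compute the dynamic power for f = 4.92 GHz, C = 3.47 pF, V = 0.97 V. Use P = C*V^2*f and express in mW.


Step 1: V^2 = 0.97^2 = 0.9409 V^2
Step 2: P = C*V^2*f = 3.47e-12 F * 0.9409 * 4.92e9 Hz
Step 3: P = 1.606342116e-02 W
Step 4: P = 16.063 mW

16.063


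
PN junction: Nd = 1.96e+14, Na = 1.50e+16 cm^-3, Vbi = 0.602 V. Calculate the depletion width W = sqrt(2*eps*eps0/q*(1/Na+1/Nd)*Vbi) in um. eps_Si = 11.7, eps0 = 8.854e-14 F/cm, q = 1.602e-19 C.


Step 1: 1/Na + 1/Nd = 1/1.50e+16 + 1/1.96e+14 = 5.16871e-15
Step 2: 2*eps*eps0/q = 2*11.7*8.854e-14/1.602e-19 = 1.293281e+07
Step 3: W^2 = 1.293281e+07 * 5.16871e-15 * 0.602 = 4.02413e-08
Step 4: W = sqrt(4.02413e-08) = 2.006e-04 cm = 2.006 um

2.006


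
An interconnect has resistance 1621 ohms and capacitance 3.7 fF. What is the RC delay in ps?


Step 1: tau = R * C
Step 2: tau = 1621 * 3.7 fF = 1621 * 3.7e-15 F
Step 3: tau = 5.9977e-12 s = 5.9977 ps

5.9977


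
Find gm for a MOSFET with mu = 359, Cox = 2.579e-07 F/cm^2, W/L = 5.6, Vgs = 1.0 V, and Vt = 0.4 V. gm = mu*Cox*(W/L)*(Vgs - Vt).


Step 1: Vov = Vgs - Vt = 1.0 - 0.4 = 0.6 V
Step 2: gm = mu * Cox * (W/L) * Vov
Step 3: gm = 359 * 2.579e-07 * 5.6 * 0.6 = 3.11e-04 S

3.11e-04


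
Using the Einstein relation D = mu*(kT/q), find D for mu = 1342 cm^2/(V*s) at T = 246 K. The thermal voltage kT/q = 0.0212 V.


Step 1: D = mu * (kT/q)
Step 2: D = 1342 * 0.0212
Step 3: D = 28.45 cm^2/s

28.45


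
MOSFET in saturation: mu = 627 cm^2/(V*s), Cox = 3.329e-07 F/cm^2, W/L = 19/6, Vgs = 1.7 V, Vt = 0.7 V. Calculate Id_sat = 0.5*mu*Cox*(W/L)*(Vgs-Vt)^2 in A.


Step 1: Overdrive voltage Vov = Vgs - Vt = 1.7 - 0.7 = 1.0 V
Step 2: W/L = 19/6 = 3.16667
Step 3: Id = 0.5 * 627 * 3.329e-07 * 3.16667 * 1.0^2
Step 4: Id = 3.30e-04 A

3.30e-04


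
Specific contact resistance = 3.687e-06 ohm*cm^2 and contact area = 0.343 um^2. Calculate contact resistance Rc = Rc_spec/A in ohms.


Step 1: Convert area to cm^2: 0.343 um^2 = 3.4300e-09 cm^2
Step 2: Rc = Rc_spec / A = 3.687e-06 / 3.4300e-09
Step 3: Rc = 1.07e+03 ohms

1.07e+03


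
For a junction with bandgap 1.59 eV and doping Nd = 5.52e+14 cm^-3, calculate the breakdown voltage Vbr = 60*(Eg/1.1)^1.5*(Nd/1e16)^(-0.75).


Step 1: Eg/1.1 = 1.59/1.1 = 1.445455
Step 2: (Eg/1.1)^1.5 = 1.445455^1.5 = 1.737828
Step 3: (Nd/1e16)^(-0.75) = (0.0552)^(-0.75) = 8.781035
Step 4: Vbr = 60 * 1.737828 * 8.781035 = 915.6 V

915.6


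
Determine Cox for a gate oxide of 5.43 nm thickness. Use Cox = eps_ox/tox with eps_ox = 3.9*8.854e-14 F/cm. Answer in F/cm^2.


Step 1: eps_ox = 3.9 * 8.854e-14 = 3.45306e-13 F/cm
Step 2: tox in cm = 5.43 nm * 1e-7 = 5.4300e-07 cm
Step 3: Cox = 3.45306e-13 / 5.4300e-07 = 6.36e-07 F/cm^2

6.36e-07


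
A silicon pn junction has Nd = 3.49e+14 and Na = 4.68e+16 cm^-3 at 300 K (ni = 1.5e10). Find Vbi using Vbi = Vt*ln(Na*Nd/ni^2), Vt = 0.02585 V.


Step 1: Compute Na*Nd/ni^2 = 4.68e+16 * 3.49e+14 / (1.5e10)^2 = 7.2592e+10
Step 2: ln(7.2592e+10) = 25.0081
Step 3: Vbi = 0.02585 * 25.0081 = 0.646 V

0.646


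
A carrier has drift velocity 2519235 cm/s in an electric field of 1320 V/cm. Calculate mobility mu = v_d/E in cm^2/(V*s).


Step 1: mu = v_d / E
Step 2: mu = 2519235 / 1320
Step 3: mu = 1908.51 cm^2/(V*s)

1908.51


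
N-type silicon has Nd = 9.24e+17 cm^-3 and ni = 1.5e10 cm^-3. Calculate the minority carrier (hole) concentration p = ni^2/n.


Step 1: Since Nd >> ni, n ≈ Nd = 9.24e+17 cm^-3
Step 2: p = ni^2 / n = (1.5e10)^2 / 9.24e+17
Step 3: p = 2.25e20 / 9.24e+17 = 2.44e+02 cm^-3

2.44e+02


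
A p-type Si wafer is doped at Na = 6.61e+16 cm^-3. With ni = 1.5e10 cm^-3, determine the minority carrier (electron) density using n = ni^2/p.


Step 1: Majority hole concentration p ≈ Na = 6.61e+16 cm^-3
Step 2: n = ni^2 / Na = (1.5e10)^2 / 6.61e+16
Step 3: n = 3.40e+03 cm^-3

3.40e+03


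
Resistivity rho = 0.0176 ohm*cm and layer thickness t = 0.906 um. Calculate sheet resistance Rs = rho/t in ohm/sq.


Step 1: Convert thickness to cm: t = 0.906 um = 9.0600e-05 cm
Step 2: Rs = rho / t = 0.0176 / 9.0600e-05
Step 3: Rs = 194.3 ohm/sq

194.3


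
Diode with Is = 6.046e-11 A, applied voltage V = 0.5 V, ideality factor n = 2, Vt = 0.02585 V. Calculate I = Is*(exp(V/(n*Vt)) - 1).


Step 1: V/(n*Vt) = 0.5/(2*0.02585) = 9.6712
Step 2: exp(9.6712) = 1.5854e+04
Step 3: I = 6.046e-11 * (1.5854e+04 - 1) = 9.58e-07 A

9.58e-07


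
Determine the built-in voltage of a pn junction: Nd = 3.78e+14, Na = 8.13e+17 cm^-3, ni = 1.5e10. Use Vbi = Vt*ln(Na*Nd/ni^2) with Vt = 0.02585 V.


Step 1: Compute Na*Nd/ni^2 = 8.13e+17 * 3.78e+14 / (1.5e10)^2 = 1.3658e+12
Step 2: ln(1.3658e+12) = 27.9428
Step 3: Vbi = 0.02585 * 27.9428 = 0.722 V

0.722


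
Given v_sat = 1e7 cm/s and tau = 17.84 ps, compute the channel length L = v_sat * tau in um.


Step 1: tau in seconds = 17.84 ps * 1e-12 = 1.7840e-11 s
Step 2: L = v_sat * tau = 1e7 * 1.7840e-11 = 1.7840e-04 cm
Step 3: L in um = 1.7840e-04 * 1e4 = 1.784 um

1.784


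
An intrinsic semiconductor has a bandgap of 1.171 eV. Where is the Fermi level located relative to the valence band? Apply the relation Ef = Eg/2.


Step 1: For an intrinsic semiconductor, the Fermi level sits at midgap.
Step 2: Ef = Eg / 2 = 1.171 / 2 = 0.5855 eV

0.5855


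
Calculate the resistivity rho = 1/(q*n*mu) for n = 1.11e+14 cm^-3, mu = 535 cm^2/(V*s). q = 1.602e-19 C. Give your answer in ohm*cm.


Step 1: sigma = q * n * mu = 1.602e-19 * 1.11e+14 * 535 = 9.51348e-03 S/cm
Step 2: rho = 1 / sigma = 1 / 9.51348e-03 = 105.1 ohm*cm

105.1


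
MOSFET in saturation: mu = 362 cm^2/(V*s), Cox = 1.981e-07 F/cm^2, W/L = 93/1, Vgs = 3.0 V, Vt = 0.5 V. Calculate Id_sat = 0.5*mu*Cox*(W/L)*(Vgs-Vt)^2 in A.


Step 1: Overdrive voltage Vov = Vgs - Vt = 3.0 - 0.5 = 2.5 V
Step 2: W/L = 93/1 = 93
Step 3: Id = 0.5 * 362 * 1.981e-07 * 93 * 2.5^2
Step 4: Id = 2.08e-02 A

2.08e-02


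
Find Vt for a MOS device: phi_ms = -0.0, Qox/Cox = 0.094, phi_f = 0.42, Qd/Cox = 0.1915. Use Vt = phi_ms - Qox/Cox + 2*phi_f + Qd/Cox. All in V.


Step 1: Vt = phi_ms - Qox/Cox + 2*phi_f + Qd/Cox
Step 2: Vt = -0.0 - 0.094 + 2*0.42 + 0.1915
Step 3: Vt = -0.0 - 0.094 + 0.84 + 0.1915
Step 4: Vt = 0.9375 V

0.9375


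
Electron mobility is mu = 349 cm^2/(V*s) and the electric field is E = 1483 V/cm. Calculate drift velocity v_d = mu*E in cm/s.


Step 1: v_d = mu * E
Step 2: v_d = 349 * 1483 = 517567
Step 3: v_d = 5.18e+05 cm/s

5.18e+05


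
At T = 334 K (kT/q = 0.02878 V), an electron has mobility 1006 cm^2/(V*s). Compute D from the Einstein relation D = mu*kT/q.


Step 1: D = mu * (kT/q)
Step 2: D = 1006 * 0.02878
Step 3: D = 28.95 cm^2/s

28.95


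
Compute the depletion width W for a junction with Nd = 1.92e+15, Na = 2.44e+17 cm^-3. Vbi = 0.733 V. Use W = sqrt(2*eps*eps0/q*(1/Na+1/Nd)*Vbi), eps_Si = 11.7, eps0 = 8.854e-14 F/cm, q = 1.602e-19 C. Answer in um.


Step 1: 1/Na + 1/Nd = 1/2.44e+17 + 1/1.92e+15 = 5.24932e-16
Step 2: 2*eps*eps0/q = 2*11.7*8.854e-14/1.602e-19 = 1.293281e+07
Step 3: W^2 = 1.293281e+07 * 5.24932e-16 * 0.733 = 4.97622e-09
Step 4: W = sqrt(4.97622e-09) = 7.054e-05 cm = 0.7054 um

0.7054


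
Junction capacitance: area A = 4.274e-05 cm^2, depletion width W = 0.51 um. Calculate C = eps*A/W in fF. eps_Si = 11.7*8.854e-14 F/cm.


Step 1: eps_Si = 11.7 * 8.854e-14 = 1.035918e-12 F/cm
Step 2: W in cm = 0.51 * 1e-4 = 5.10e-05 cm
Step 3: C = 1.035918e-12 * 4.274e-05 / 5.10e-05 = 8.681399e-13 F
Step 4: C = 868.14 fF

868.14


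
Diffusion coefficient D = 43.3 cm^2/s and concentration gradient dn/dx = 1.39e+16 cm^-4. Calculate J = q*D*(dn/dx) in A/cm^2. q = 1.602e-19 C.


Step 1: J = q * D * (dn/dx)
Step 2: J = 1.602e-19 * 43.3 * 1.39e+16
Step 3: J = 9.64e-02 A/cm^2

9.64e-02


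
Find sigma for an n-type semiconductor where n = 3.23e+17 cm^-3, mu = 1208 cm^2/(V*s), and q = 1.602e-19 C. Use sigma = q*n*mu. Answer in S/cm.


Step 1: sigma = q * n * mu
Step 2: sigma = 1.602e-19 * 3.23e+17 * 1208
Step 3: sigma = 6.251e+01 S/cm

6.251e+01


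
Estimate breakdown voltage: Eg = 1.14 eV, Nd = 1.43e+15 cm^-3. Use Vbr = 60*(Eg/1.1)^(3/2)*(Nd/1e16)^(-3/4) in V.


Step 1: Eg/1.1 = 1.14/1.1 = 1.036364
Step 2: (Eg/1.1)^1.5 = 1.036364^1.5 = 1.055039
Step 3: (Nd/1e16)^(-0.75) = (0.143)^(-0.75) = 4.300292
Step 4: Vbr = 60 * 1.055039 * 4.300292 = 272.2 V

272.2


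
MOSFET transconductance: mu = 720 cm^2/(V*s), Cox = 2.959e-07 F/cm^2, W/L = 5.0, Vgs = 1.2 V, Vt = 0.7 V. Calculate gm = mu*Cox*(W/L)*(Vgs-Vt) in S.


Step 1: Vov = Vgs - Vt = 1.2 - 0.7 = 0.5 V
Step 2: gm = mu * Cox * (W/L) * Vov
Step 3: gm = 720 * 2.959e-07 * 5.0 * 0.5 = 5.33e-04 S

5.33e-04


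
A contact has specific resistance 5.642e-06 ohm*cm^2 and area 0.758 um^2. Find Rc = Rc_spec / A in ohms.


Step 1: Convert area to cm^2: 0.758 um^2 = 7.5800e-09 cm^2
Step 2: Rc = Rc_spec / A = 5.642e-06 / 7.5800e-09
Step 3: Rc = 7.44e+02 ohms

7.44e+02
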